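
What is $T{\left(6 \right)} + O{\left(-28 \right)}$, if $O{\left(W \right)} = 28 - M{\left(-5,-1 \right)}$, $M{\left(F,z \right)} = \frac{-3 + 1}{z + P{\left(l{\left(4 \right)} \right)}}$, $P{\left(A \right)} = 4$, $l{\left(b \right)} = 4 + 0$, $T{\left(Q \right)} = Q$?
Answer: $\frac{104}{3} \approx 34.667$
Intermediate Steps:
$l{\left(b \right)} = 4$
$M{\left(F,z \right)} = - \frac{2}{4 + z}$ ($M{\left(F,z \right)} = \frac{-3 + 1}{z + 4} = - \frac{2}{4 + z}$)
$O{\left(W \right)} = \frac{86}{3}$ ($O{\left(W \right)} = 28 - - \frac{2}{4 - 1} = 28 - - \frac{2}{3} = 28 + \frac{2}{3} = \frac{86}{3}$)
$T{\left(6 \right)} + O{\left(-28 \right)} = 6 + \frac{86}{3} = \frac{104}{3}$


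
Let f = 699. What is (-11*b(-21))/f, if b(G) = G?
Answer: 77/233 ≈ 0.33047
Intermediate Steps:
(-11*b(-21))/f = -11*(-21)/699 = 231*(1/699) = 77/233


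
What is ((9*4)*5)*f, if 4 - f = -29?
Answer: 5940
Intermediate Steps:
f = 33 (f = 4 - 1*(-29) = 4 + 29 = 33)
((9*4)*5)*f = ((9*4)*5)*33 = (36*5)*33 = 180*33 = 5940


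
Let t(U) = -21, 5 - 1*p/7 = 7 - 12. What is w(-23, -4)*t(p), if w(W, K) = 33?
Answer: -693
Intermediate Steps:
p = 70 (p = 35 - 7*(7 - 12) = 35 - 7*(-5) = 35 + 35 = 70)
w(-23, -4)*t(p) = 33*(-21) = -693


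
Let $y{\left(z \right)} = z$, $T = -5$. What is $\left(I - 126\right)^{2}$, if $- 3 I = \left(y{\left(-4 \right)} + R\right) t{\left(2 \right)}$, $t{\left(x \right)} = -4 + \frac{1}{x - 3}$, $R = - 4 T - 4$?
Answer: $11236$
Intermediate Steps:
$R = 16$ ($R = \left(-4\right) \left(-5\right) - 4 = 20 - 4 = 16$)
$t{\left(x \right)} = -4 + \frac{1}{-3 + x}$
$I = 20$ ($I = - \frac{\left(-4 + 16\right) \frac{13 - 8}{-3 + 2}}{3} = - \frac{12 \frac{13 - 8}{-1}}{3} = - \frac{12 \left(\left(-1\right) 5\right)}{3} = - \frac{12 \left(-5\right)}{3} = \left(- \frac{1}{3}\right) \left(-60\right) = 20$)
$\left(I - 126\right)^{2} = \left(20 - 126\right)^{2} = \left(-106\right)^{2} = 11236$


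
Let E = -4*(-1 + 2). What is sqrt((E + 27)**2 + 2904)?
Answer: sqrt(3433) ≈ 58.592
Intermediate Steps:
E = -4 (E = -4*1 = -4)
sqrt((E + 27)**2 + 2904) = sqrt((-4 + 27)**2 + 2904) = sqrt(23**2 + 2904) = sqrt(529 + 2904) = sqrt(3433)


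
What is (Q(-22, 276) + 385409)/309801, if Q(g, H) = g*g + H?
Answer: 3479/2791 ≈ 1.2465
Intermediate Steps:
Q(g, H) = H + g**2 (Q(g, H) = g**2 + H = H + g**2)
(Q(-22, 276) + 385409)/309801 = ((276 + (-22)**2) + 385409)/309801 = ((276 + 484) + 385409)*(1/309801) = (760 + 385409)*(1/309801) = 386169*(1/309801) = 3479/2791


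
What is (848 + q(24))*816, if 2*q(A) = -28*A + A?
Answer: 427584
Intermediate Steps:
q(A) = -27*A/2 (q(A) = (-28*A + A)/2 = (-27*A)/2 = -27*A/2)
(848 + q(24))*816 = (848 - 27/2*24)*816 = (848 - 324)*816 = 524*816 = 427584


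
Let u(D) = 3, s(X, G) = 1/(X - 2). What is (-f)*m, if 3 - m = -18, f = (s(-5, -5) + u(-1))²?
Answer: -1200/7 ≈ -171.43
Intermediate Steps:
s(X, G) = 1/(-2 + X)
f = 400/49 (f = (1/(-2 - 5) + 3)² = (1/(-7) + 3)² = (-⅐ + 3)² = (20/7)² = 400/49 ≈ 8.1633)
m = 21 (m = 3 - 1*(-18) = 3 + 18 = 21)
(-f)*m = -1*400/49*21 = -400/49*21 = -1200/7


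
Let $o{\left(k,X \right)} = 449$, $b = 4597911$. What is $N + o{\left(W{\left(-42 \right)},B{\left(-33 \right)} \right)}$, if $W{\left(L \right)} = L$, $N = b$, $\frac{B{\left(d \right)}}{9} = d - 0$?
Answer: $4598360$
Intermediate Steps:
$B{\left(d \right)} = 9 d$ ($B{\left(d \right)} = 9 \left(d - 0\right) = 9 \left(d + 0\right) = 9 d$)
$N = 4597911$
$N + o{\left(W{\left(-42 \right)},B{\left(-33 \right)} \right)} = 4597911 + 449 = 4598360$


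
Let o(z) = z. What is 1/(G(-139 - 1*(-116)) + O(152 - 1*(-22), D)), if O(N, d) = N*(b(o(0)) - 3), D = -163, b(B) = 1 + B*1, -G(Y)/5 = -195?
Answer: 1/627 ≈ 0.0015949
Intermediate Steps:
G(Y) = 975 (G(Y) = -5*(-195) = 975)
b(B) = 1 + B
O(N, d) = -2*N (O(N, d) = N*((1 + 0) - 3) = N*(1 - 3) = N*(-2) = -2*N)
1/(G(-139 - 1*(-116)) + O(152 - 1*(-22), D)) = 1/(975 - 2*(152 - 1*(-22))) = 1/(975 - 2*(152 + 22)) = 1/(975 - 2*174) = 1/(975 - 348) = 1/627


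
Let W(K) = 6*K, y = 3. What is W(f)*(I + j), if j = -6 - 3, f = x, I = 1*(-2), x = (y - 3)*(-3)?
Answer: 0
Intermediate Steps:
x = 0 (x = (3 - 3)*(-3) = 0*(-3) = 0)
I = -2
f = 0
j = -9
W(f)*(I + j) = (6*0)*(-2 - 9) = 0*(-11) = 0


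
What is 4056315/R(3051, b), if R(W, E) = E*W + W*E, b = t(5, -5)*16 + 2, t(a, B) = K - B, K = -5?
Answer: 1352105/4068 ≈ 332.38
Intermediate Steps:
t(a, B) = -5 - B
b = 2 (b = (-5 - 1*(-5))*16 + 2 = (-5 + 5)*16 + 2 = 0*16 + 2 = 0 + 2 = 2)
R(W, E) = 2*E*W (R(W, E) = E*W + E*W = 2*E*W)
4056315/R(3051, b) = 4056315/((2*2*3051)) = 4056315/12204 = 4056315*(1/12204) = 1352105/4068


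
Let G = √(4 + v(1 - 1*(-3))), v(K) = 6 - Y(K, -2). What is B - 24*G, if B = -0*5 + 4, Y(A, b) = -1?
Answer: 4 - 24*√11 ≈ -75.599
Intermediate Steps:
v(K) = 7 (v(K) = 6 - 1*(-1) = 6 + 1 = 7)
G = √11 (G = √(4 + 7) = √11 ≈ 3.3166)
B = 4 (B = -4*0 + 4 = 0 + 4 = 4)
B - 24*G = 4 - 24*√11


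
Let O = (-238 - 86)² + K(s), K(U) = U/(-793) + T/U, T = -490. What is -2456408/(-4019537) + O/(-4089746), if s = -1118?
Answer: 328172951343251141/560549552149860598 ≈ 0.58545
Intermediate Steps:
K(U) = -490/U - U/793 (K(U) = U/(-793) - 490/U = U*(-1/793) - 490/U = -U/793 - 490/U = -490/U - U/793)
O = 3579639643/34099 (O = (-238 - 86)² + (-490/(-1118) - 1/793*(-1118)) = (-324)² + (-490*(-1/1118) + 86/61) = 104976 + (245/559 + 86/61) = 104976 + 63019/34099 = 3579639643/34099 ≈ 1.0498e+5)
-2456408/(-4019537) + O/(-4089746) = -2456408/(-4019537) + (3579639643/34099)/(-4089746) = -2456408*(-1/4019537) + (3579639643/34099)*(-1/4089746) = 2456408/4019537 - 3579639643/139456248854 = 328172951343251141/560549552149860598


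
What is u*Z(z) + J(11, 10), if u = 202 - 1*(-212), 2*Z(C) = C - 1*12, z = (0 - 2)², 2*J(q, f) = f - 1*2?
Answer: -1652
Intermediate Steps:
J(q, f) = -1 + f/2 (J(q, f) = (f - 1*2)/2 = (f - 2)/2 = (-2 + f)/2 = -1 + f/2)
z = 4 (z = (-2)² = 4)
Z(C) = -6 + C/2 (Z(C) = (C - 1*12)/2 = (C - 12)/2 = (-12 + C)/2 = -6 + C/2)
u = 414 (u = 202 + 212 = 414)
u*Z(z) + J(11, 10) = 414*(-6 + (½)*4) + (-1 + (½)*10) = 414*(-6 + 2) + (-1 + 5) = 414*(-4) + 4 = -1656 + 4 = -1652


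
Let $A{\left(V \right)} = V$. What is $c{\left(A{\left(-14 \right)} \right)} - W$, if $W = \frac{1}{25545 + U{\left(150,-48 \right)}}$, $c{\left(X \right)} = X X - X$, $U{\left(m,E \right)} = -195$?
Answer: $\frac{5323499}{25350} \approx 210.0$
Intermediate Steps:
$c{\left(X \right)} = X^{2} - X$
$W = \frac{1}{25350}$ ($W = \frac{1}{25545 - 195} = \frac{1}{25350} \approx 3.9448 \cdot 10^{-5}$)
$c{\left(A{\left(-14 \right)} \right)} - W = - 14 \left(-1 - 14\right) - \frac{1}{25350} = \left(-14\right) \left(-15\right) - \frac{1}{25350} = 210 - \frac{1}{25350} = \frac{5323499}{25350}$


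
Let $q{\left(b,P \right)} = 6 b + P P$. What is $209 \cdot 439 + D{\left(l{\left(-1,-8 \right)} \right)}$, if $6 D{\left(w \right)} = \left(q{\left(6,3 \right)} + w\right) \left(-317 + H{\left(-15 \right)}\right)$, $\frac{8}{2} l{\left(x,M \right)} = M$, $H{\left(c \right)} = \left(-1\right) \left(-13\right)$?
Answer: $\frac{268717}{3} \approx 89572.0$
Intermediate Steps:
$H{\left(c \right)} = 13$
$l{\left(x,M \right)} = \frac{M}{4}$
$q{\left(b,P \right)} = P^{2} + 6 b$ ($q{\left(b,P \right)} = 6 b + P^{2} = P^{2} + 6 b$)
$D{\left(w \right)} = -2280 - \frac{152 w}{3}$ ($D{\left(w \right)} = \frac{\left(\left(3^{2} + 6 \cdot 6\right) + w\right) \left(-317 + 13\right)}{6} = \frac{\left(\left(9 + 36\right) + w\right) \left(-304\right)}{6} = \frac{\left(45 + w\right) \left(-304\right)}{6} = \frac{-13680 - 304 w}{6} = -2280 - \frac{152 w}{3}$)
$209 \cdot 439 + D{\left(l{\left(-1,-8 \right)} \right)} = 209 \cdot 439 - \left(2280 + \frac{152 \cdot \frac{1}{4} \left(-8\right)}{3}\right) = 91751 - \frac{6536}{3} = \frac{268717}{3}$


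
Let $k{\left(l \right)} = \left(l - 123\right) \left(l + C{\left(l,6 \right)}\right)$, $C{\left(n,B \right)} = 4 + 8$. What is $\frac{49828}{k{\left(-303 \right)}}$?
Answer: $\frac{24914}{61983} \approx 0.40195$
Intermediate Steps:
$C{\left(n,B \right)} = 12$
$k{\left(l \right)} = \left(-123 + l\right) \left(12 + l\right)$ ($k{\left(l \right)} = \left(l - 123\right) \left(l + 12\right) = \left(-123 + l\right) \left(12 + l\right)$)
$\frac{49828}{k{\left(-303 \right)}} = \frac{49828}{-1476 + \left(-303\right)^{2} - -33633} = \frac{49828}{-1476 + 91809 + 33633} = \frac{49828}{123966} = 49828 \cdot \frac{1}{123966} = \frac{24914}{61983}$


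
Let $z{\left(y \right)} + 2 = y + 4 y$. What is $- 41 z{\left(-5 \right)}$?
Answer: $1107$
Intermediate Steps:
$z{\left(y \right)} = -2 + 5 y$ ($z{\left(y \right)} = -2 + \left(y + 4 y\right) = -2 + 5 y$)
$- 41 z{\left(-5 \right)} = - 41 \left(-2 + 5 \left(-5\right)\right) = - 41 \left(-2 - 25\right) = \left(-41\right) \left(-27\right) = 1107$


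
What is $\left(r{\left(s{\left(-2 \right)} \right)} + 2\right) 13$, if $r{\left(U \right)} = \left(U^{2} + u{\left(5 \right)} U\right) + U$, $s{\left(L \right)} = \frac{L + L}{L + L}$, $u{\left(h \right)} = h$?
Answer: $117$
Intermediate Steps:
$s{\left(L \right)} = 1$ ($s{\left(L \right)} = \frac{2 L}{2 L} = 2 L \frac{1}{2 L} = 1$)
$r{\left(U \right)} = U^{2} + 6 U$ ($r{\left(U \right)} = \left(U^{2} + 5 U\right) + U = U^{2} + 6 U$)
$\left(r{\left(s{\left(-2 \right)} \right)} + 2\right) 13 = \left(1 \left(6 + 1\right) + 2\right) 13 = \left(1 \cdot 7 + 2\right) 13 = \left(7 + 2\right) 13 = 9 \cdot 13 = 117$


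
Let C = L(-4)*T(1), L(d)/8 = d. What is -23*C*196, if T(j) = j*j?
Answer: 144256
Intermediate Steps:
T(j) = j**2
L(d) = 8*d
C = -32 (C = (8*(-4))*1**2 = -32*1 = -32)
-23*C*196 = -23*(-32)*196 = 736*196 = 144256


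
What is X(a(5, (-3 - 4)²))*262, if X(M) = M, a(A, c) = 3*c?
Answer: 38514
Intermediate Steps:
X(a(5, (-3 - 4)²))*262 = (3*(-3 - 4)²)*262 = (3*(-7)²)*262 = (3*49)*262 = 147*262 = 38514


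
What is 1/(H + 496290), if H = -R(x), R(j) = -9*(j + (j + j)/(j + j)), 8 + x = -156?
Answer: 1/494823 ≈ 2.0209e-6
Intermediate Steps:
x = -164 (x = -8 - 156 = -164)
R(j) = -9 - 9*j (R(j) = -9*(j + (2*j)/((2*j))) = -9*(j + (2*j)*(1/(2*j))) = -9*(j + 1) = -9*(1 + j) = -9 - 9*j)
H = -1467 (H = -(-9 - 9*(-164)) = -(-9 + 1476) = -1*1467 = -1467)
1/(H + 496290) = 1/(-1467 + 496290) = 1/494823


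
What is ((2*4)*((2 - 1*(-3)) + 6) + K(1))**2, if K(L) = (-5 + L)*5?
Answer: 4624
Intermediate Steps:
K(L) = -25 + 5*L
((2*4)*((2 - 1*(-3)) + 6) + K(1))**2 = ((2*4)*((2 - 1*(-3)) + 6) + (-25 + 5*1))**2 = (8*((2 + 3) + 6) + (-25 + 5))**2 = (8*(5 + 6) - 20)**2 = (8*11 - 20)**2 = (88 - 20)**2 = 68**2 = 4624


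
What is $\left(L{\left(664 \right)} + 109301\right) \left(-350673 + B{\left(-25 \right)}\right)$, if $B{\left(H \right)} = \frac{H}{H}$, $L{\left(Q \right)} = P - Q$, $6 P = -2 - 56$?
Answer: $- \frac{114277692704}{3} \approx -3.8093 \cdot 10^{10}$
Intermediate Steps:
$P = - \frac{29}{3}$ ($P = \frac{-2 - 56}{6} = \frac{1}{6} \left(-58\right) = - \frac{29}{3} \approx -9.6667$)
$L{\left(Q \right)} = - \frac{29}{3} - Q$
$B{\left(H \right)} = 1$
$\left(L{\left(664 \right)} + 109301\right) \left(-350673 + B{\left(-25 \right)}\right) = \left(\left(- \frac{29}{3} - 664\right) + 109301\right) \left(-350673 + 1\right) = \left(\left(- \frac{29}{3} - 664\right) + 109301\right) \left(-350672\right) = \left(- \frac{2021}{3} + 109301\right) \left(-350672\right) = \frac{325882}{3} \left(-350672\right) = - \frac{114277692704}{3}$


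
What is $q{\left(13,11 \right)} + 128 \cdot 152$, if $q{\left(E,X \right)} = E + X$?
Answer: $19480$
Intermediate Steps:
$q{\left(13,11 \right)} + 128 \cdot 152 = \left(13 + 11\right) + 128 \cdot 152 = 24 + 19456 = 19480$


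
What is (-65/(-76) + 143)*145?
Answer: 1585285/76 ≈ 20859.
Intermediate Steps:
(-65/(-76) + 143)*145 = (-65*(-1/76) + 143)*145 = (65/76 + 143)*145 = (10933/76)*145 = 1585285/76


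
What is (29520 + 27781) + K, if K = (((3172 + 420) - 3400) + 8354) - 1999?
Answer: 63848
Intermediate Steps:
K = 6547 (K = ((3592 - 3400) + 8354) - 1999 = (192 + 8354) - 1999 = 8546 - 1999 = 6547)
(29520 + 27781) + K = (29520 + 27781) + 6547 = 57301 + 6547 = 63848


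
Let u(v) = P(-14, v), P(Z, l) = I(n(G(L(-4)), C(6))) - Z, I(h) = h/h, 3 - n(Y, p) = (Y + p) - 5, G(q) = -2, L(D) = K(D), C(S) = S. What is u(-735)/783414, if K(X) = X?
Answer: 5/261138 ≈ 1.9147e-5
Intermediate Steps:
L(D) = D
n(Y, p) = 8 - Y - p (n(Y, p) = 3 - ((Y + p) - 5) = 3 - (-5 + Y + p) = 3 + (5 - Y - p) = 8 - Y - p)
I(h) = 1
P(Z, l) = 1 - Z
u(v) = 15 (u(v) = 1 - 1*(-14) = 1 + 14 = 15)
u(-735)/783414 = 15/783414 = 15*(1/783414) = 5/261138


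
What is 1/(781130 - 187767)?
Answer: 1/593363 ≈ 1.6853e-6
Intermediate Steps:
1/(781130 - 187767) = 1/593363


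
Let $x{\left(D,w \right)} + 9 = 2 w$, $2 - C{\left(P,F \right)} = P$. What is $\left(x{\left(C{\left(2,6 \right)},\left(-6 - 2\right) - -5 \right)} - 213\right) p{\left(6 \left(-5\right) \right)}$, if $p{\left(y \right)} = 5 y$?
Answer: $34200$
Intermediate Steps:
$C{\left(P,F \right)} = 2 - P$
$x{\left(D,w \right)} = -9 + 2 w$
$\left(x{\left(C{\left(2,6 \right)},\left(-6 - 2\right) - -5 \right)} - 213\right) p{\left(6 \left(-5\right) \right)} = \left(\left(-9 + 2 \left(\left(-6 - 2\right) - -5\right)\right) - 213\right) 5 \cdot 6 \left(-5\right) = \left(\left(-9 + 2 \left(-8 + 5\right)\right) - 213\right) 5 \left(-30\right) = \left(\left(-9 + 2 \left(-3\right)\right) - 213\right) \left(-150\right) = \left(\left(-9 - 6\right) - 213\right) \left(-150\right) = \left(-15 - 213\right) \left(-150\right) = \left(-228\right) \left(-150\right) = 34200$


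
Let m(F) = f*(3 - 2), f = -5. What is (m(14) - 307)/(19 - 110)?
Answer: 24/7 ≈ 3.4286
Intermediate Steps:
m(F) = -5 (m(F) = -5*(3 - 2) = -5*1 = -5)
(m(14) - 307)/(19 - 110) = (-5 - 307)/(19 - 110) = -312/(-91) = -312*(-1/91) = 24/7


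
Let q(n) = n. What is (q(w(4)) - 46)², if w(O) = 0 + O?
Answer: 1764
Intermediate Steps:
w(O) = O
(q(w(4)) - 46)² = (4 - 46)² = (-42)² = 1764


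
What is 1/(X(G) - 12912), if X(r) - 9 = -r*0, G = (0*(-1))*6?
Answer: -1/12903 ≈ -7.7501e-5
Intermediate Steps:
G = 0 (G = 0*6 = 0)
X(r) = 9 (X(r) = 9 - r*0 = 9 + 0 = 9)
1/(X(G) - 12912) = 1/(9 - 12912) = 1/(-12903) = -1/12903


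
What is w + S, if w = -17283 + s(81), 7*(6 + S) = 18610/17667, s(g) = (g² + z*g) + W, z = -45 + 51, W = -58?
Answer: -1273772090/123669 ≈ -10300.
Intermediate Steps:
z = 6
s(g) = -58 + g² + 6*g (s(g) = (g² + 6*g) - 58 = -58 + g² + 6*g)
S = -723404/123669 (S = -6 + (18610/17667)/7 = -6 + (18610*(1/17667))/7 = -6 + (⅐)*(18610/17667) = -6 + 18610/123669 = -723404/123669 ≈ -5.8495)
w = -10294 (w = -17283 + (-58 + 81² + 6*81) = -17283 + (-58 + 6561 + 486) = -17283 + 6989 = -10294)
w + S = -10294 - 723404/123669 = -1273772090/123669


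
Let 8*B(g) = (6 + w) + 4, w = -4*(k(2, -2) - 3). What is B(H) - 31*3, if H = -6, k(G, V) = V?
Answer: -357/4 ≈ -89.250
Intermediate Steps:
w = 20 (w = -4*(-2 - 3) = -4*(-5) = 20)
B(g) = 15/4 (B(g) = ((6 + 20) + 4)/8 = (26 + 4)/8 = (⅛)*30 = 15/4)
B(H) - 31*3 = 15/4 - 31*3 = 15/4 - 93 = -357/4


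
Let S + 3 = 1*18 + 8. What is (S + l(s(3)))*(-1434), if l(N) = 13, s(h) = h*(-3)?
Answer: -51624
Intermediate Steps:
s(h) = -3*h
S = 23 (S = -3 + (1*18 + 8) = -3 + (18 + 8) = -3 + 26 = 23)
(S + l(s(3)))*(-1434) = (23 + 13)*(-1434) = 36*(-1434) = -51624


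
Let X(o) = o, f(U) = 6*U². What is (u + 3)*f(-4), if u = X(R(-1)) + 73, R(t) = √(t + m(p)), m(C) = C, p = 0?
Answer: 7296 + 96*I ≈ 7296.0 + 96.0*I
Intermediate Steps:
R(t) = √t (R(t) = √(t + 0) = √t)
u = 73 + I (u = √(-1) + 73 = I + 73 = 73 + I ≈ 73.0 + 1.0*I)
(u + 3)*f(-4) = ((73 + I) + 3)*(6*(-4)²) = (76 + I)*(6*16) = (76 + I)*96 = 7296 + 96*I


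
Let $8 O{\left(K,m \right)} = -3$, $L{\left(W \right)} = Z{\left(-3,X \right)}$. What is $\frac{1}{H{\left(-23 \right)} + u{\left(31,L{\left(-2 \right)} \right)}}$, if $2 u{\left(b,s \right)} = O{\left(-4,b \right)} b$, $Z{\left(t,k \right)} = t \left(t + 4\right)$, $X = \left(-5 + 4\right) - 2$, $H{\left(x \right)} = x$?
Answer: $- \frac{16}{461} \approx -0.034707$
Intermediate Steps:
$X = -3$ ($X = -1 - 2 = -3$)
$Z{\left(t,k \right)} = t \left(4 + t\right)$
$L{\left(W \right)} = -3$ ($L{\left(W \right)} = - 3 \left(4 - 3\right) = \left(-3\right) 1 = -3$)
$O{\left(K,m \right)} = - \frac{3}{8}$ ($O{\left(K,m \right)} = \frac{1}{8} \left(-3\right) = - \frac{3}{8}$)
$u{\left(b,s \right)} = - \frac{3 b}{16}$ ($u{\left(b,s \right)} = \frac{\left(- \frac{3}{8}\right) b}{2} = - \frac{3 b}{16}$)
$\frac{1}{H{\left(-23 \right)} + u{\left(31,L{\left(-2 \right)} \right)}} = \frac{1}{-23 - \frac{93}{16}} = \frac{1}{- \frac{461}{16}} = - \frac{16}{461}$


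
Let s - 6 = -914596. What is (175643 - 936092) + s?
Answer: -1675039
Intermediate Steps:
s = -914590 (s = 6 - 914596 = -914590)
(175643 - 936092) + s = (175643 - 936092) - 914590 = -760449 - 914590 = -1675039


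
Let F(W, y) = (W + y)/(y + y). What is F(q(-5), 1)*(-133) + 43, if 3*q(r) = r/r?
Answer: -137/3 ≈ -45.667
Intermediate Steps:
q(r) = 1/3 (q(r) = (r/r)/3 = (1/3)*1 = 1/3)
F(W, y) = (W + y)/(2*y) (F(W, y) = (W + y)/((2*y)) = (W + y)*(1/(2*y)) = (W + y)/(2*y))
F(q(-5), 1)*(-133) + 43 = ((1/2)*(1/3 + 1)/1)*(-133) + 43 = ((1/2)*1*(4/3))*(-133) + 43 = (2/3)*(-133) + 43 = -266/3 + 43 = -137/3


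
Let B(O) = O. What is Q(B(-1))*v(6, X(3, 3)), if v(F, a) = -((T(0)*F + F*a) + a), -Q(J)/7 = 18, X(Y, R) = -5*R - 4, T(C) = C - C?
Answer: -16758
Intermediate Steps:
T(C) = 0
X(Y, R) = -4 - 5*R
Q(J) = -126 (Q(J) = -7*18 = -126)
v(F, a) = -a - F*a (v(F, a) = -((0*F + F*a) + a) = -((0 + F*a) + a) = -(F*a + a) = -(a + F*a) = -a - F*a)
Q(B(-1))*v(6, X(3, 3)) = -126*(-4 - 5*3)*(-1 - 1*6) = -126*(-4 - 15)*(-1 - 6) = -(-2394)*(-7) = -126*133 = -16758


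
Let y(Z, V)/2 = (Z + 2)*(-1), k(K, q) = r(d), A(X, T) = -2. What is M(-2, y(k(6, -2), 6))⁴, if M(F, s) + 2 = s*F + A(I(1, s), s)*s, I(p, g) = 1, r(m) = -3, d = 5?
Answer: 10000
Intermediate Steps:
k(K, q) = -3
y(Z, V) = -4 - 2*Z (y(Z, V) = 2*((Z + 2)*(-1)) = 2*((2 + Z)*(-1)) = 2*(-2 - Z) = -4 - 2*Z)
M(F, s) = -2 - 2*s + F*s (M(F, s) = -2 + (s*F - 2*s) = -2 + (F*s - 2*s) = -2 + (-2*s + F*s) = -2 - 2*s + F*s)
M(-2, y(k(6, -2), 6))⁴ = (-2 - 2*(-4 - 2*(-3)) - 2*(-4 - 2*(-3)))⁴ = (-2 - 2*(-4 + 6) - 2*(-4 + 6))⁴ = (-2 - 2*2 - 2*2)⁴ = (-2 - 4 - 4)⁴ = (-10)⁴ = 10000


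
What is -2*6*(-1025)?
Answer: 12300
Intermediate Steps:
-2*6*(-1025) = -12*(-1025) = 12300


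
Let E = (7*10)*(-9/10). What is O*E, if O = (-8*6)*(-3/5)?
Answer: -9072/5 ≈ -1814.4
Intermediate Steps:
O = 144/5 (O = -(-144)/5 = -48*(-⅗) = 144/5 ≈ 28.800)
E = -63 (E = 70*(-9*⅒) = 70*(-9/10) = -63)
O*E = (144/5)*(-63) = -9072/5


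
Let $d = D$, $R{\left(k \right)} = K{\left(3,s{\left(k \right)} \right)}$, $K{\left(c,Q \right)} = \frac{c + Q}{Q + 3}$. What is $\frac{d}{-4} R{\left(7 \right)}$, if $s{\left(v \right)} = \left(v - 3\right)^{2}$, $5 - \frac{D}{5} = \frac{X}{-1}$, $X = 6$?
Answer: $- \frac{55}{4} \approx -13.75$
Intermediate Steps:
$D = 55$ ($D = 25 - 5 \frac{6}{-1} = 25 - 5 \cdot 6 \left(-1\right) = 25 - -30 = 25 + 30 = 55$)
$s{\left(v \right)} = \left(-3 + v\right)^{2}$
$K{\left(c,Q \right)} = \frac{Q + c}{3 + Q}$
$R{\left(k \right)} = 1$ ($R{\left(k \right)} = \frac{\left(-3 + k\right)^{2} + 3}{3 + \left(-3 + k\right)^{2}} = \frac{3 + \left(-3 + k\right)^{2}}{3 + \left(-3 + k\right)^{2}} = 1$)
$d = 55$
$\frac{d}{-4} R{\left(7 \right)} = \frac{55}{-4} \cdot 1 = 55 \left(- \frac{1}{4}\right) 1 = \left(- \frac{55}{4}\right) 1 = - \frac{55}{4}$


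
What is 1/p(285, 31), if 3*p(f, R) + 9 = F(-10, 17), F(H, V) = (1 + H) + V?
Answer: -3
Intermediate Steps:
F(H, V) = 1 + H + V
p(f, R) = -1/3 (p(f, R) = -3 + (1 - 10 + 17)/3 = -3 + (1/3)*8 = -3 + 8/3 = -1/3)
1/p(285, 31) = 1/(-1/3) = -3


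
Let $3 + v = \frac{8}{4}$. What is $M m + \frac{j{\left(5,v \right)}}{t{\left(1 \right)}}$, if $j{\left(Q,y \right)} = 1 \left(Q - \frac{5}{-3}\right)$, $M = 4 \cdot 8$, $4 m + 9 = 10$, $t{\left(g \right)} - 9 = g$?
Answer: $\frac{26}{3} \approx 8.6667$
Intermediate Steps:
$t{\left(g \right)} = 9 + g$
$v = -1$ ($v = -3 + \frac{8}{4} = -3 + 8 \cdot \frac{1}{4} = -3 + 2 = -1$)
$m = \frac{1}{4}$ ($m = - \frac{9}{4} + \frac{1}{4} \cdot 10 = - \frac{9}{4} + \frac{5}{2} = \frac{1}{4} \approx 0.25$)
$M = 32$
$j{\left(Q,y \right)} = \frac{5}{3} + Q$ ($j{\left(Q,y \right)} = 1 \left(Q - - \frac{5}{3}\right) = 1 \left(Q + \frac{5}{3}\right) = 1 \left(\frac{5}{3} + Q\right) = \frac{5}{3} + Q$)
$M m + \frac{j{\left(5,v \right)}}{t{\left(1 \right)}} = 32 \cdot \frac{1}{4} + \frac{\frac{5}{3} + 5}{9 + 1} = 8 + \frac{20}{3 \cdot 10} = 8 + \frac{20}{3} \cdot \frac{1}{10} = 8 + \frac{2}{3} = \frac{26}{3}$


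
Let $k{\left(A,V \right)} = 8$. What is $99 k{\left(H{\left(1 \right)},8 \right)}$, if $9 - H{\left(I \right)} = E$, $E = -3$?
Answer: $792$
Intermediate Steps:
$H{\left(I \right)} = 12$ ($H{\left(I \right)} = 9 - -3 = 9 + 3 = 12$)
$99 k{\left(H{\left(1 \right)},8 \right)} = 99 \cdot 8 = 792$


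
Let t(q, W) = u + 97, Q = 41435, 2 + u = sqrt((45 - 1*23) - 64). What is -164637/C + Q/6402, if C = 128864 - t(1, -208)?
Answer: 183776432160133/35384825830002 - 54879*I*sqrt(42)/5527151801 ≈ 5.1936 - 6.4347e-5*I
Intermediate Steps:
u = -2 + I*sqrt(42) (u = -2 + sqrt((45 - 1*23) - 64) = -2 + sqrt((45 - 23) - 64) = -2 + sqrt(22 - 64) = -2 + sqrt(-42) = -2 + I*sqrt(42) ≈ -2.0 + 6.4807*I)
t(q, W) = 95 + I*sqrt(42) (t(q, W) = (-2 + I*sqrt(42)) + 97 = 95 + I*sqrt(42))
C = 128769 - I*sqrt(42) (C = 128864 - (95 + I*sqrt(42)) = 128864 + (-95 - I*sqrt(42)) = 128769 - I*sqrt(42) ≈ 1.2877e+5 - 6.4807*I)
-164637/C + Q/6402 = -164637/(128769 - I*sqrt(42)) + 41435/6402 = 41435/6402 - 164637/(128769 - I*sqrt(42))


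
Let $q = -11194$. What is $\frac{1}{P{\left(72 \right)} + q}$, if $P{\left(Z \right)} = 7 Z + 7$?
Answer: $- \frac{1}{10683} \approx -9.3607 \cdot 10^{-5}$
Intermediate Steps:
$P{\left(Z \right)} = 7 + 7 Z$
$\frac{1}{P{\left(72 \right)} + q} = \frac{1}{\left(7 + 7 \cdot 72\right) - 11194} = \frac{1}{\left(7 + 504\right) - 11194} = \frac{1}{511 - 11194} = \frac{1}{-10683} = - \frac{1}{10683}$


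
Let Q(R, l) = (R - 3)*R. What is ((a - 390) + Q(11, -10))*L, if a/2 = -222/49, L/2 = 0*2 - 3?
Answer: 91452/49 ≈ 1866.4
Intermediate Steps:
Q(R, l) = R*(-3 + R) (Q(R, l) = (-3 + R)*R = R*(-3 + R))
L = -6 (L = 2*(0*2 - 3) = 2*(0 - 3) = 2*(-3) = -6)
a = -444/49 (a = 2*(-222/49) = -444/49 ≈ -9.0612)
((a - 390) + Q(11, -10))*L = ((-444/49 - 390) + 11*(-3 + 11))*(-6) = (-19554/49 + 11*8)*(-6) = (-19554/49 + 88)*(-6) = -15242/49*(-6) = 91452/49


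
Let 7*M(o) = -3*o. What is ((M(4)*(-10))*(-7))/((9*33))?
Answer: -40/99 ≈ -0.40404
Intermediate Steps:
M(o) = -3*o/7 (M(o) = (-3*o)/7 = -3*o/7)
((M(4)*(-10))*(-7))/((9*33)) = ((-3/7*4*(-10))*(-7))/((9*33)) = (-12/7*(-10)*(-7))/297 = ((120/7)*(-7))*(1/297) = -120*1/297 = -40/99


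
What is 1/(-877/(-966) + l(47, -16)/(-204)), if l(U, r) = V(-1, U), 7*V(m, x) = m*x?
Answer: 32844/30899 ≈ 1.0629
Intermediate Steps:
V(m, x) = m*x/7 (V(m, x) = (m*x)/7 = m*x/7)
l(U, r) = -U/7 (l(U, r) = (1/7)*(-1)*U = -U/7)
1/(-877/(-966) + l(47, -16)/(-204)) = 1/(-877/(-966) - 1/7*47/(-204)) = 1/(-877*(-1/966) - 47/7*(-1/204)) = 1/(877/966 + 47/1428) = 1/(30899/32844) = 32844/30899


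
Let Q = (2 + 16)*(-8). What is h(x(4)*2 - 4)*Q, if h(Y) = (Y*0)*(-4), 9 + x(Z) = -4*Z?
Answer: 0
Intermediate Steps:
Q = -144 (Q = 18*(-8) = -144)
x(Z) = -9 - 4*Z
h(Y) = 0 (h(Y) = 0*(-4) = 0)
h(x(4)*2 - 4)*Q = 0*(-144) = 0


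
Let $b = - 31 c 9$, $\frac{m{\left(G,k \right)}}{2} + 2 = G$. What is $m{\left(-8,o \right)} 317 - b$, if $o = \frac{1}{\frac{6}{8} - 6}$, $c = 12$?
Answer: $-2992$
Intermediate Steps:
$o = - \frac{4}{21}$ ($o = \frac{1}{6 \cdot \frac{1}{8} - 6} = \frac{1}{\frac{3}{4} - 6} = \frac{1}{- \frac{21}{4}} = - \frac{4}{21} \approx -0.19048$)
$m{\left(G,k \right)} = -4 + 2 G$
$b = -3348$ ($b = \left(-31\right) 12 \cdot 9 = \left(-372\right) 9 = -3348$)
$m{\left(-8,o \right)} 317 - b = \left(-4 + 2 \left(-8\right)\right) 317 - -3348 = \left(-4 - 16\right) 317 + 3348 = \left(-20\right) 317 + 3348 = -6340 + 3348 = -2992$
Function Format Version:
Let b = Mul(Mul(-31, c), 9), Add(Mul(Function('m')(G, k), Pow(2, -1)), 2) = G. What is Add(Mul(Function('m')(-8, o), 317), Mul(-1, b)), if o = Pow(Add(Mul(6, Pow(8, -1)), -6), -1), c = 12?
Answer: -2992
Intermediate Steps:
o = Rational(-4, 21) (o = Pow(Add(Mul(6, Rational(1, 8)), -6), -1) = Pow(Add(Rational(3, 4), -6), -1) = Pow(Rational(-21, 4), -1) = Rational(-4, 21) ≈ -0.19048)
Function('m')(G, k) = Add(-4, Mul(2, G))
b = -3348 (b = Mul(Mul(-31, 12), 9) = Mul(-372, 9) = -3348)
Add(Mul(Function('m')(-8, o), 317), Mul(-1, b)) = Add(Mul(Add(-4, Mul(2, -8)), 317), Mul(-1, -3348)) = Add(Mul(Add(-4, -16), 317), 3348) = Add(Mul(-20, 317), 3348) = Add(-6340, 3348) = -2992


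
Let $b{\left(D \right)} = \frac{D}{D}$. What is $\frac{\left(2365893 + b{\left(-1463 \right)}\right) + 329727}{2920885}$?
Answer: $\frac{2695621}{2920885} \approx 0.92288$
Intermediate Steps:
$b{\left(D \right)} = 1$
$\frac{\left(2365893 + b{\left(-1463 \right)}\right) + 329727}{2920885} = \frac{\left(2365893 + 1\right) + 329727}{2920885} = \left(2365894 + 329727\right) \frac{1}{2920885} = 2695621 \cdot \frac{1}{2920885} = \frac{2695621}{2920885}$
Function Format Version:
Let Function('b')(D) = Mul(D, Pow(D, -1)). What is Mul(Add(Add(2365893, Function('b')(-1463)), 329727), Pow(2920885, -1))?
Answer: Rational(2695621, 2920885) ≈ 0.92288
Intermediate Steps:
Function('b')(D) = 1
Mul(Add(Add(2365893, Function('b')(-1463)), 329727), Pow(2920885, -1)) = Mul(Add(Add(2365893, 1), 329727), Pow(2920885, -1)) = Mul(Add(2365894, 329727), Rational(1, 2920885)) = Mul(2695621, Rational(1, 2920885)) = Rational(2695621, 2920885)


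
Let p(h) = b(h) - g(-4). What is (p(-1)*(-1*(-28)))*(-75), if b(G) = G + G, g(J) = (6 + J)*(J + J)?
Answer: -29400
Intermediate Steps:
g(J) = 2*J*(6 + J) (g(J) = (6 + J)*(2*J) = 2*J*(6 + J))
b(G) = 2*G
p(h) = 16 + 2*h (p(h) = 2*h - 2*(-4)*(6 - 4) = 2*h - 2*(-4)*2 = 2*h - 1*(-16) = 2*h + 16 = 16 + 2*h)
(p(-1)*(-1*(-28)))*(-75) = ((16 + 2*(-1))*(-1*(-28)))*(-75) = ((16 - 2)*28)*(-75) = (14*28)*(-75) = 392*(-75) = -29400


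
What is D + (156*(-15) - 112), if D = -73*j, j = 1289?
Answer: -96549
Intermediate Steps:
D = -94097 (D = -73*1289 = -94097)
D + (156*(-15) - 112) = -94097 + (156*(-15) - 112) = -94097 + (-2340 - 112) = -94097 - 2452 = -96549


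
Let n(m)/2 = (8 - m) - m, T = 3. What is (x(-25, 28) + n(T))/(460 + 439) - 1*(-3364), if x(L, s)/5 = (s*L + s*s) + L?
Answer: 3024535/899 ≈ 3364.3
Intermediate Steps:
x(L, s) = 5*L + 5*s**2 + 5*L*s (x(L, s) = 5*((s*L + s*s) + L) = 5*((L*s + s**2) + L) = 5*((s**2 + L*s) + L) = 5*(L + s**2 + L*s) = 5*L + 5*s**2 + 5*L*s)
n(m) = 16 - 4*m (n(m) = 2*((8 - m) - m) = 2*(8 - 2*m) = 16 - 4*m)
(x(-25, 28) + n(T))/(460 + 439) - 1*(-3364) = ((5*(-25) + 5*28**2 + 5*(-25)*28) + (16 - 4*3))/(460 + 439) - 1*(-3364) = ((-125 + 5*784 - 3500) + (16 - 12))/899 + 3364 = ((-125 + 3920 - 3500) + 4)*(1/899) + 3364 = (295 + 4)*(1/899) + 3364 = 299*(1/899) + 3364 = 299/899 + 3364 = 3024535/899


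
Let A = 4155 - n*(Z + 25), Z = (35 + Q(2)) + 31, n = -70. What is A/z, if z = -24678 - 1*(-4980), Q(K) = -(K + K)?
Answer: -3415/6566 ≈ -0.52010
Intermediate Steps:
Q(K) = -2*K
Z = 62 (Z = (35 - 2*2) + 31 = (35 - 4) + 31 = 31 + 31 = 62)
z = -19698 (z = -24678 + 4980 = -19698)
A = 10245 (A = 4155 - (-70)*(62 + 25) = 4155 - (-70)*87 = 4155 - 1*(-6090) = 4155 + 6090 = 10245)
A/z = 10245/(-19698) = 10245*(-1/19698) = -3415/6566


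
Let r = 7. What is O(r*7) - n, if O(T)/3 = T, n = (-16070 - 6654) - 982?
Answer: 23853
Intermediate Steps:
n = -23706 (n = -22724 - 982 = -23706)
O(T) = 3*T
O(r*7) - n = 3*(7*7) - 1*(-23706) = 3*49 + 23706 = 147 + 23706 = 23853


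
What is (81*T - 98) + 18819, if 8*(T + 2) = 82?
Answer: 77557/4 ≈ 19389.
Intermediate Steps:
T = 33/4 (T = -2 + (⅛)*82 = -2 + 41/4 = 33/4 ≈ 8.2500)
(81*T - 98) + 18819 = (81*(33/4) - 98) + 18819 = (2673/4 - 98) + 18819 = 2281/4 + 18819 = 77557/4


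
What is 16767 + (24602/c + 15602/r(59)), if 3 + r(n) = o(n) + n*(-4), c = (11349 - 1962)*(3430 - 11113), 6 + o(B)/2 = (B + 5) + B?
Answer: 4920985739783/360601605 ≈ 13647.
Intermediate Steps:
o(B) = -2 + 4*B (o(B) = -12 + 2*((B + 5) + B) = -12 + 2*((5 + B) + B) = -12 + 2*(5 + 2*B) = -12 + (10 + 4*B) = -2 + 4*B)
c = -72120321 (c = 9387*(-7683) = -72120321)
r(n) = -5 (r(n) = -3 + ((-2 + 4*n) + n*(-4)) = -3 + ((-2 + 4*n) - 4*n) = -3 - 2 = -5)
16767 + (24602/c + 15602/r(59)) = 16767 + (24602/(-72120321) + 15602/(-5)) = 16767 + (24602*(-1/72120321) + 15602*(-⅕)) = 16767 + (-24602/72120321 - 15602/5) = 16767 - 1125221371252/360601605 = 4920985739783/360601605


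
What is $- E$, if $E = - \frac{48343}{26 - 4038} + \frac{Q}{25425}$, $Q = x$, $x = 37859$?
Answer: $- \frac{1381011083}{102005100} \approx -13.539$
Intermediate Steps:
$Q = 37859$
$E = \frac{1381011083}{102005100}$ ($E = - \frac{48343}{26 - 4038} + \frac{37859}{25425} = - \frac{48343}{26 - 4038} + 37859 \cdot \frac{1}{25425} = - \frac{48343}{-4012} + \frac{37859}{25425} = \left(-48343\right) \left(- \frac{1}{4012}\right) + \frac{37859}{25425} = \frac{48343}{4012} + \frac{37859}{25425} = \frac{1381011083}{102005100} \approx 13.539$)
$- E = \left(-1\right) \frac{1381011083}{102005100} = - \frac{1381011083}{102005100}$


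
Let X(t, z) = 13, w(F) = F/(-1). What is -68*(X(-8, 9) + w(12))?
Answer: -68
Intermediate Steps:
w(F) = -F (w(F) = F*(-1) = -F)
-68*(X(-8, 9) + w(12)) = -68*(13 - 1*12) = -68*(13 - 12) = -68*1 = -68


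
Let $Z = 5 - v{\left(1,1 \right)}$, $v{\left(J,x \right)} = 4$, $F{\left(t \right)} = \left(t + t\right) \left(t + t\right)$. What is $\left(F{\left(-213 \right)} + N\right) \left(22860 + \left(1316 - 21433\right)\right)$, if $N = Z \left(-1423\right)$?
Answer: $493885379$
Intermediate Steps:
$F{\left(t \right)} = 4 t^{2}$ ($F{\left(t \right)} = 2 t 2 t = 4 t^{2}$)
$Z = 1$ ($Z = 5 - 4 = 1$)
$N = -1423$ ($N = 1 \left(-1423\right) = -1423$)
$\left(F{\left(-213 \right)} + N\right) \left(22860 + \left(1316 - 21433\right)\right) = \left(4 \left(-213\right)^{2} - 1423\right) \left(22860 + \left(1316 - 21433\right)\right) = \left(4 \cdot 45369 - 1423\right) \left(22860 + \left(1316 - 21433\right)\right) = \left(181476 - 1423\right) \left(22860 - 20117\right) = 180053 \cdot 2743 = 493885379$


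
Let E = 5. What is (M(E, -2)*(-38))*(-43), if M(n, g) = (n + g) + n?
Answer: 13072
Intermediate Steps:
M(n, g) = g + 2*n (M(n, g) = (g + n) + n = g + 2*n)
(M(E, -2)*(-38))*(-43) = ((-2 + 2*5)*(-38))*(-43) = ((-2 + 10)*(-38))*(-43) = (8*(-38))*(-43) = -304*(-43) = 13072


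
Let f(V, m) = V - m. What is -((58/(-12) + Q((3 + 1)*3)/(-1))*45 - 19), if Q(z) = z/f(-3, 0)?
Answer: 113/2 ≈ 56.500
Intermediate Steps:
Q(z) = -z/3 (Q(z) = z/(-3 - 1*0) = z/(-3 + 0) = z/(-3) = z*(-⅓) = -z/3)
-((58/(-12) + Q((3 + 1)*3)/(-1))*45 - 19) = -((58/(-12) - (3 + 1)*3/3/(-1))*45 - 19) = -((58*(-1/12) - 4*3/3*(-1))*45 - 19) = -((-29/6 - ⅓*12*(-1))*45 - 19) = -((-29/6 - 4*(-1))*45 - 19) = -((-29/6 + 4)*45 - 19) = -(-⅚*45 - 19) = -(-75/2 - 19) = -1*(-113/2) = 113/2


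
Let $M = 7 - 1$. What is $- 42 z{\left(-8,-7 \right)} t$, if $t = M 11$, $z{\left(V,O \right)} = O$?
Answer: $19404$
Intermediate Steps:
$M = 6$
$t = 66$ ($t = 6 \cdot 11 = 66$)
$- 42 z{\left(-8,-7 \right)} t = \left(-42\right) \left(-7\right) 66 = 294 \cdot 66 = 19404$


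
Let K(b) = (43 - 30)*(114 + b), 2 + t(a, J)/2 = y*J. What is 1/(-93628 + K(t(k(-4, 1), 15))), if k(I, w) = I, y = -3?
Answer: -1/93368 ≈ -1.0710e-5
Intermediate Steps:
t(a, J) = -4 - 6*J (t(a, J) = -4 + 2*(-3*J) = -4 - 6*J)
K(b) = 1482 + 13*b (K(b) = 13*(114 + b) = 1482 + 13*b)
1/(-93628 + K(t(k(-4, 1), 15))) = 1/(-93628 + (1482 + 13*(-4 - 6*15))) = 1/(-93628 + (1482 + 13*(-4 - 90))) = 1/(-93628 + (1482 + 13*(-94))) = 1/(-93628 + (1482 - 1222)) = 1/(-93628 + 260) = 1/(-93368) = -1/93368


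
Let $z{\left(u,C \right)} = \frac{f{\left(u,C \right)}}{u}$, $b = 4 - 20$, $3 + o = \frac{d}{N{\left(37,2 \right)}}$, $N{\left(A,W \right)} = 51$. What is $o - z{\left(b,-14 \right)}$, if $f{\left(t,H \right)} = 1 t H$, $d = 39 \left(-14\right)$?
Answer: $\frac{5}{17} \approx 0.29412$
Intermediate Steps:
$d = -546$
$o = - \frac{233}{17}$ ($o = -3 - \frac{546}{51} = -3 - \frac{182}{17} = - \frac{233}{17} \approx -13.706$)
$f{\left(t,H \right)} = H t$ ($f{\left(t,H \right)} = t H = H t$)
$b = -16$ ($b = 4 - 20 = -16$)
$z{\left(u,C \right)} = C$ ($z{\left(u,C \right)} = \frac{C u}{u} = C$)
$o - z{\left(b,-14 \right)} = - \frac{233}{17} - -14 = - \frac{233}{17} + 14 = \frac{5}{17}$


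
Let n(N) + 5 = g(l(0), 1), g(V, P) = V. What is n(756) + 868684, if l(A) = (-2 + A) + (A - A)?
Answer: 868677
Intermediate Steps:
l(A) = -2 + A (l(A) = (-2 + A) + 0 = -2 + A)
n(N) = -7 (n(N) = -5 + (-2 + 0) = -5 - 2 = -7)
n(756) + 868684 = -7 + 868684 = 868677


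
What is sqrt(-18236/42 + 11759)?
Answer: sqrt(4994241)/21 ≈ 106.42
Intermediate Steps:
sqrt(-18236/42 + 11759) = sqrt(-388*47/42 + 11759) = sqrt(-9118/21 + 11759) = sqrt(237821/21) = sqrt(4994241)/21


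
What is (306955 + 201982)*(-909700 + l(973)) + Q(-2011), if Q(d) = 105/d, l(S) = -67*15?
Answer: -932081347346540/2011 ≈ -4.6349e+11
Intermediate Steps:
l(S) = -1005
(306955 + 201982)*(-909700 + l(973)) + Q(-2011) = (306955 + 201982)*(-909700 - 1005) + 105/(-2011) = 508937*(-910705) + 105*(-1/2011) = -463491470585 - 105/2011 = -932081347346540/2011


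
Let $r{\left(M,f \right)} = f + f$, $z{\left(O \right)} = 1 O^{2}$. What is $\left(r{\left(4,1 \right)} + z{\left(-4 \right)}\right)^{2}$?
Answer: $324$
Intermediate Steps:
$z{\left(O \right)} = O^{2}$
$r{\left(M,f \right)} = 2 f$
$\left(r{\left(4,1 \right)} + z{\left(-4 \right)}\right)^{2} = \left(2 \cdot 1 + \left(-4\right)^{2}\right)^{2} = \left(2 + 16\right)^{2} = 18^{2} = 324$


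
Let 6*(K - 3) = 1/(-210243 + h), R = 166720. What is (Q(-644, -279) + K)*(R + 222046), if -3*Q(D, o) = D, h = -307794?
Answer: 131511047344943/1554111 ≈ 8.4621e+7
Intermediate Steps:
Q(D, o) = -D/3
K = 9324665/3108222 (K = 3 + 1/(6*(-210243 - 307794)) = 3 + (1/6)/(-518037) = 3 + (1/6)*(-1/518037) = 3 - 1/3108222 = 9324665/3108222 ≈ 3.0000)
(Q(-644, -279) + K)*(R + 222046) = (-1/3*(-644) + 9324665/3108222)*(166720 + 222046) = (644/3 + 9324665/3108222)*388766 = (676556321/3108222)*388766 = 131511047344943/1554111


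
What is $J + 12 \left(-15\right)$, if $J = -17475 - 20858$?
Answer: $-38513$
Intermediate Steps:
$J = -38333$
$J + 12 \left(-15\right) = -38333 + 12 \left(-15\right) = -38333 - 180 = -38513$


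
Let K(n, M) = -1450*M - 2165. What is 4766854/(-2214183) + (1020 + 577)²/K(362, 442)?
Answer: -968052135373/158207065655 ≈ -6.1189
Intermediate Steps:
K(n, M) = -2165 - 1450*M
4766854/(-2214183) + (1020 + 577)²/K(362, 442) = 4766854/(-2214183) + (1020 + 577)²/(-2165 - 1450*442) = 4766854*(-1/2214183) + 1597²/(-2165 - 640900) = -4766854/2214183 + 2550409/(-643065) = -4766854/2214183 + 2550409*(-1/643065) = -4766854/2214183 - 2550409/643065 = -968052135373/158207065655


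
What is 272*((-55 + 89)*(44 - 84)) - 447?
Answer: -370367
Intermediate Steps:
272*((-55 + 89)*(44 - 84)) - 447 = 272*(34*(-40)) - 447 = 272*(-1360) - 447 = -369920 - 447 = -370367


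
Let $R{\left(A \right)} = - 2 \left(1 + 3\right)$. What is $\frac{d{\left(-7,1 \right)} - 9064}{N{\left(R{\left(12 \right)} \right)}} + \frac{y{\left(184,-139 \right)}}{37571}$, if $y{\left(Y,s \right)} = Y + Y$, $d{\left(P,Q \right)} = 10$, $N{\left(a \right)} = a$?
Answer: $\frac{170085389}{150284} \approx 1131.8$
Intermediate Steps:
$R{\left(A \right)} = -8$ ($R{\left(A \right)} = \left(-2\right) 4 = -8$)
$y{\left(Y,s \right)} = 2 Y$
$\frac{d{\left(-7,1 \right)} - 9064}{N{\left(R{\left(12 \right)} \right)}} + \frac{y{\left(184,-139 \right)}}{37571} = \frac{10 - 9064}{-8} + \frac{2 \cdot 184}{37571} = \left(10 - 9064\right) \left(- \frac{1}{8}\right) + 368 \cdot \frac{1}{37571} = \left(-9054\right) \left(- \frac{1}{8}\right) + \frac{368}{37571} = \frac{4527}{4} + \frac{368}{37571} = \frac{170085389}{150284}$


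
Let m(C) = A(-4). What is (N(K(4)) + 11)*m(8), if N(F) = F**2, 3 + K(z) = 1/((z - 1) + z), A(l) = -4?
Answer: -3756/49 ≈ -76.653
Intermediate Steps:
m(C) = -4
K(z) = -3 + 1/(-1 + 2*z) (K(z) = -3 + 1/((z - 1) + z) = -3 + 1/((-1 + z) + z) = -3 + 1/(-1 + 2*z))
(N(K(4)) + 11)*m(8) = ((2*(2 - 3*4)/(-1 + 2*4))**2 + 11)*(-4) = ((2*(2 - 12)/(-1 + 8))**2 + 11)*(-4) = ((2*(-10)/7)**2 + 11)*(-4) = ((2*(1/7)*(-10))**2 + 11)*(-4) = ((-20/7)**2 + 11)*(-4) = (400/49 + 11)*(-4) = (939/49)*(-4) = -3756/49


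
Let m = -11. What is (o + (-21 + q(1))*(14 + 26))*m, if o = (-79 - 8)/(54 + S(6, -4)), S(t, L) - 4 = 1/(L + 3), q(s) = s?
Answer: 167519/19 ≈ 8816.8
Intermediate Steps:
S(t, L) = 4 + 1/(3 + L) (S(t, L) = 4 + 1/(L + 3) = 4 + 1/(3 + L))
o = -29/19 (o = (-79 - 8)/(54 + (13 + 4*(-4))/(3 - 4)) = -87/(54 + (13 - 16)/(-1)) = -87/(54 - 1*(-3)) = -87/(54 + 3) = -87/57 = -87*1/57 = -29/19 ≈ -1.5263)
(o + (-21 + q(1))*(14 + 26))*m = (-29/19 + (-21 + 1)*(14 + 26))*(-11) = (-29/19 - 20*40)*(-11) = (-29/19 - 800)*(-11) = -15229/19*(-11) = 167519/19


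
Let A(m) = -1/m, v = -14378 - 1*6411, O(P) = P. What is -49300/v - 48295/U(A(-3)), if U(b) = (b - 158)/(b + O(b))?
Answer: 2031328410/9833197 ≈ 206.58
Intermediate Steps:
v = -20789 (v = -14378 - 6411 = -20789)
U(b) = (-158 + b)/(2*b) (U(b) = (b - 158)/(b + b) = (-158 + b)/((2*b)) = (-158 + b)*(1/(2*b)) = (-158 + b)/(2*b))
-49300/v - 48295/U(A(-3)) = -49300/(-20789) - 48295*2/(3*(-158 - 1/(-3))) = -49300*(-1/20789) - 48295*2/(3*(-158 - 1*(-1/3))) = 49300/20789 - 48295*2/(3*(-158 + 1/3)) = 49300/20789 - 48295/((1/2)*3*(-473/3)) = 49300/20789 - 48295/(-473/2) = 49300/20789 - 48295*(-2/473) = 49300/20789 + 96590/473 = 2031328410/9833197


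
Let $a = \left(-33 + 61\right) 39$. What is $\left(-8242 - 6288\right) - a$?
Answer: $-15622$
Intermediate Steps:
$a = 1092$ ($a = 28 \cdot 39 = 1092$)
$\left(-8242 - 6288\right) - a = \left(-8242 - 6288\right) - 1092 = -14530 - 1092 = -15622$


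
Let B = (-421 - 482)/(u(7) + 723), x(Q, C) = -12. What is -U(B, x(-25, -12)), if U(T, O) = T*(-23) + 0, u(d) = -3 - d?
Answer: -903/31 ≈ -29.129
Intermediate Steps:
B = -903/713 (B = (-421 - 482)/((-3 - 1*7) + 723) = -903/((-3 - 7) + 723) = -903/(-10 + 723) = -903/713 ≈ -1.2665)
U(T, O) = -23*T (U(T, O) = -23*T + 0 = -23*T)
-U(B, x(-25, -12)) = -(-23)*(-903)/713 = -1*903/31 = -903/31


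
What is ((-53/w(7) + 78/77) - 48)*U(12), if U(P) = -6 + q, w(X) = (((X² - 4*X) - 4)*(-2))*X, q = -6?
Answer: 734574/1309 ≈ 561.17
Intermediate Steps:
w(X) = X*(8 - 2*X² + 8*X) (w(X) = ((-4 + X² - 4*X)*(-2))*X = (8 - 2*X² + 8*X)*X = X*(8 - 2*X² + 8*X))
U(P) = -12 (U(P) = -6 - 6 = -12)
((-53/w(7) + 78/77) - 48)*U(12) = ((-53*1/(14*(4 - 1*7² + 4*7)) + 78/77) - 48)*(-12) = ((-53*1/(14*(4 - 1*49 + 28)) + 78*(1/77)) - 48)*(-12) = ((-53*1/(14*(4 - 49 + 28)) + 78/77) - 48)*(-12) = ((-53/(2*7*(-17)) + 78/77) - 48)*(-12) = ((-53/(-238) + 78/77) - 48)*(-12) = ((-53*(-1/238) + 78/77) - 48)*(-12) = ((53/238 + 78/77) - 48)*(-12) = (3235/2618 - 48)*(-12) = -122429/2618*(-12) = 734574/1309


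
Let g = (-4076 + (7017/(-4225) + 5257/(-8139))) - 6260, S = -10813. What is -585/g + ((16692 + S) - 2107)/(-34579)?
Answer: -645358987928311/12293048771816452 ≈ -0.052498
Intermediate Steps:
g = -355506196588/34387275 (g = (-4076 + (7017*(-1/4225) + 5257*(-1/8139))) - 6260 = (-4076 + (-7017/4225 - 5257/8139)) - 6260 = (-4076 - 79322188/34387275) - 6260 = -140241855088/34387275 - 6260 = -355506196588/34387275 ≈ -10338.)
-585/g + ((16692 + S) - 2107)/(-34579) = -585/(-355506196588/34387275) + ((16692 - 10813) - 2107)/(-34579) = -585*(-34387275/355506196588) + (5879 - 2107)*(-1/34579) = 20116555875/355506196588 + 3772*(-1/34579) = 20116555875/355506196588 - 3772/34579 = -645358987928311/12293048771816452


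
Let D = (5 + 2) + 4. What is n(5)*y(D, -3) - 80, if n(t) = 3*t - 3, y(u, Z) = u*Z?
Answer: -476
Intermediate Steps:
D = 11 (D = 7 + 4 = 11)
y(u, Z) = Z*u
n(t) = -3 + 3*t
n(5)*y(D, -3) - 80 = (-3 + 3*5)*(-3*11) - 80 = (-3 + 15)*(-33) - 80 = 12*(-33) - 80 = -396 - 80 = -476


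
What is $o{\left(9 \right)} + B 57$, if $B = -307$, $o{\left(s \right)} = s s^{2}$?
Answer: $-16770$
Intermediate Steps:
$o{\left(s \right)} = s^{3}$
$o{\left(9 \right)} + B 57 = 9^{3} - 17499 = 729 - 17499 = -16770$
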